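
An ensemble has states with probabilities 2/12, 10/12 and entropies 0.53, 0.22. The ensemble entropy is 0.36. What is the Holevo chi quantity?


chi = S(rho) - sum_i p_i * S(rho_i)
Weighted entropy = 2/12 * 0.53 + 10/12 * 0.22
= 0.2717
chi = 0.36 - 0.2717
= 0.0883

0.0883


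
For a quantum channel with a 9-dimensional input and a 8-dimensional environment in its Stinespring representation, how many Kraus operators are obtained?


Tracing out the environment in an orthonormal basis {|i>_E} gives Kraus operators K_i = <i|_E U |0>_E.
Number of Kraus operators = dim(H_env) = d_env
= 8

8


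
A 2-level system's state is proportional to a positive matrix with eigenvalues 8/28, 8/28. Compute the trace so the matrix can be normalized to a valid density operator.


tr(M) = sum of eigenvalues
= 8/28 + 8/28
= 16/28
= 0.5714

0.5714


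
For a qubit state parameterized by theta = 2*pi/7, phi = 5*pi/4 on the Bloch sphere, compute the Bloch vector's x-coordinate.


theta = 0.8976, phi = 3.9270
r_x = sin(theta)*cos(phi) = 0.7818 * -0.7071
r_x = -0.5528

-0.5528


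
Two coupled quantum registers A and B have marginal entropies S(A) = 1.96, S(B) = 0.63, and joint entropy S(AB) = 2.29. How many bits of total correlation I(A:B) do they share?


I(A:B) = S(A) + S(B) - S(AB)
= 1.96 + 0.63 - 2.29
= 0.3000

0.3000


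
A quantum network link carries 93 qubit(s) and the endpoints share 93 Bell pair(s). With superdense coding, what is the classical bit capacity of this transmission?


Superdense coding allows 2 classical bits per shared entangled pair.
93 pair(s) -> 2 * 93 = 186 classical bits

186


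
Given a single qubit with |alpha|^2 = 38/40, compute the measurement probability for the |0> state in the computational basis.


|alpha|^2 = 38/40 = 0.9500
|beta|^2 = 1 - 38/40 = 2/40 = 0.0500
P(|0>) = |alpha|^2 = 0.9500

0.9500


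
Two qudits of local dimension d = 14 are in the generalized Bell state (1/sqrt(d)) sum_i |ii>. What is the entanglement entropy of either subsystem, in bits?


For a maximally entangled state in d x d:
S = log2(d) = log2(14)
= 3.8074

3.8074


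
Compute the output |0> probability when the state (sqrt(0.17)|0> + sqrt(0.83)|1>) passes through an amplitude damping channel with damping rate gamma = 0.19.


For amplitude damping with parameter gamma on state sqrt(a)|0> + sqrt(b)|1>:
alpha^2 = 0.17, beta^2 = 0.83
P(|0>) = alpha^2 + gamma * beta^2
= 0.17 + 0.19 * 0.83
= 0.17 + 0.1577
= 0.3277

0.3277


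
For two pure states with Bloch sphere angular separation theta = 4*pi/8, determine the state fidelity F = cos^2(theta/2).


For states separated by angle theta on Bloch sphere:
F = cos^2(theta/2)
theta = 4*pi/8 = 1.5708
theta/2 = 0.7854
cos(theta/2) = 0.7071
F = 0.5000

0.5000


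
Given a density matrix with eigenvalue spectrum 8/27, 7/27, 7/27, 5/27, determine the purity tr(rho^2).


tr(rho^2) = sum of eigenvalues squared
= (8/27)^2 + (7/27)^2 + (7/27)^2 + (5/27)^2
= (64 + 49 + 49 + 25) / 729
= 187/729
= 0.2565

0.2565


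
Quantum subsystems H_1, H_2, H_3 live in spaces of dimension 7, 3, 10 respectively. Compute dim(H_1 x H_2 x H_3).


dim(H_1 x H_2 x H_3) = 7 * 3 * 10
= 21 * 10
= 210

210


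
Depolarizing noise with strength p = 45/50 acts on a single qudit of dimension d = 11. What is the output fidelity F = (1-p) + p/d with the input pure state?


F = (1-p) + p/d
= (1 - 0.9000) + 0.9000/11
= 0.1000 + 0.0818
= 0.1818

0.1818


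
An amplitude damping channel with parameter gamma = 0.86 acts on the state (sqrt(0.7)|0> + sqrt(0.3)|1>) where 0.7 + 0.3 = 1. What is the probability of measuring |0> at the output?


For amplitude damping with parameter gamma on state sqrt(a)|0> + sqrt(b)|1>:
alpha^2 = 0.7, beta^2 = 0.3
P(|0>) = alpha^2 + gamma * beta^2
= 0.7 + 0.86 * 0.3
= 0.7 + 0.2580
= 0.9580

0.9580


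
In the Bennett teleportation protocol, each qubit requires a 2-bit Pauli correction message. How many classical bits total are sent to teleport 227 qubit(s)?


Quantum teleportation requires 2 classical bits per qubit teleported.
227 qubit(s) -> 2 * 227 = 454 classical bits

454


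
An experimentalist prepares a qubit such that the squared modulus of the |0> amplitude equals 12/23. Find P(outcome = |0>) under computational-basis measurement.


|alpha|^2 = 12/23 = 0.5217
|beta|^2 = 1 - 12/23 = 11/23 = 0.4783
P(|0>) = |alpha|^2 = 0.5217

0.5217


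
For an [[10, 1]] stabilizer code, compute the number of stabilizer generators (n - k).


For an [[n,k]] stabilizer code:
Number of stabilizer generators = n - k
= 10 - 1
= 9

9


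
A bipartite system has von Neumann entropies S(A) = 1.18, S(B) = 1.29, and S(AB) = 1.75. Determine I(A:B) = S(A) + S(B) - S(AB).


I(A:B) = S(A) + S(B) - S(AB)
= 1.18 + 1.29 - 1.75
= 0.7200

0.7200


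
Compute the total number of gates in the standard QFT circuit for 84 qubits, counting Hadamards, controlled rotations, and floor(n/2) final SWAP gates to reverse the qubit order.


Hadamard gates: 84
Controlled rotations: n*(n-1)/2 = 84*83/2 = 3486
SWAP gates: floor(n/2) = floor(84/2) = 42
Total = 84 + 3486 + 42
= 3612

3612


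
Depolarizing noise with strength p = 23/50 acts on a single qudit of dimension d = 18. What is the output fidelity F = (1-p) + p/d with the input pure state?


F = (1-p) + p/d
= (1 - 0.4600) + 0.4600/18
= 0.5400 + 0.0256
= 0.5656

0.5656


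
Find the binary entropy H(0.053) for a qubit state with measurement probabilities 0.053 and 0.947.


S = -p*log2(p) - (1-p)*log2(1-p)
p = 0.0530, 1-p = 0.9470
= -0.0530 * log2(0.0530) - 0.9470 * log2(0.9470)
= -(-0.2246) - (-0.0744)
= 0.2990

0.2990


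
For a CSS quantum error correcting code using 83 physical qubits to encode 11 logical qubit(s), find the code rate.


Code rate R = k/n
= 11/83
= 0.1325

0.1325


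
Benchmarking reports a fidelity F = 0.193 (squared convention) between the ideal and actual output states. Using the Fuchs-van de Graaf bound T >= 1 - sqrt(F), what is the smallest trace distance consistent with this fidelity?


Fuchs-van de Graaf (squared-fidelity convention): 1 - sqrt(F) <= T <= sqrt(1 - F).
Lower bound: T >= 1 - sqrt(F)
sqrt(F) = sqrt(0.193) = 0.4393
T >= 1 - 0.4393
T >= 0.5607

0.5607


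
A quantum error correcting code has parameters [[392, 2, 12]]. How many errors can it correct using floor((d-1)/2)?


Code parameters: [[392, 2, 12]], distance d = 12.
Number of correctable errors = floor((d-1)/2)
= floor((12 - 1)/2)
= floor(11/2)
= 5

5


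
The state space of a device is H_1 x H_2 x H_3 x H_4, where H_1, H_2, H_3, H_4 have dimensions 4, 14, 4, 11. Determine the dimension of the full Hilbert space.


dim(H_1 x H_2 x H_3 x H_4) = 4 * 14 * 4 * 11
= 56 * 4 * 11
= 224 * 11
= 2464

2464


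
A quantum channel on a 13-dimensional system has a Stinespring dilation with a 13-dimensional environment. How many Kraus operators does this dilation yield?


Tracing out the environment in an orthonormal basis {|i>_E} gives Kraus operators K_i = <i|_E U |0>_E.
Number of Kraus operators = dim(H_env) = d_env
= 13

13


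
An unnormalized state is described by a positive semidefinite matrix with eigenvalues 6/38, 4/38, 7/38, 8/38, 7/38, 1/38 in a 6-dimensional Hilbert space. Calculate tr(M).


tr(M) = sum of eigenvalues
= 6/38 + 4/38 + 7/38 + 8/38 + 7/38 + 1/38
= 33/38
= 0.8684

0.8684


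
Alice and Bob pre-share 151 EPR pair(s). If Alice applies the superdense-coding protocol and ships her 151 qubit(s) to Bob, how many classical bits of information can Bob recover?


Superdense coding allows 2 classical bits per shared entangled pair.
151 pair(s) -> 2 * 151 = 302 classical bits

302


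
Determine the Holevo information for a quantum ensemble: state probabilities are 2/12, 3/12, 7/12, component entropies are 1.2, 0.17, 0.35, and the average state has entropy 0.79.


chi = S(rho) - sum_i p_i * S(rho_i)
Weighted entropy = 2/12 * 1.2 + 3/12 * 0.17 + 7/12 * 0.35
= 0.4467
chi = 0.79 - 0.4467
= 0.3433

0.3433


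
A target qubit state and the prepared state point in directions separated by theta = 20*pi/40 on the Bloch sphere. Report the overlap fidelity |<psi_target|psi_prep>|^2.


For states separated by angle theta on Bloch sphere:
F = cos^2(theta/2)
theta = 20*pi/40 = 1.5708
theta/2 = 0.7854
cos(theta/2) = 0.7071
F = 0.5000

0.5000


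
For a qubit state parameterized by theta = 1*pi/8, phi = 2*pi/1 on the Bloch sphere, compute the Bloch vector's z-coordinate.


theta = 0.3927, phi = 6.2832
r_z = cos(theta) = 0.9239

0.9239


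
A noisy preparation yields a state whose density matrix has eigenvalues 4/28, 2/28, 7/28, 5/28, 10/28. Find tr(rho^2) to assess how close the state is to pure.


tr(rho^2) = sum of eigenvalues squared
= (4/28)^2 + (2/28)^2 + (7/28)^2 + (5/28)^2 + (10/28)^2
= (16 + 4 + 49 + 25 + 100) / 784
= 194/784
= 0.2474

0.2474


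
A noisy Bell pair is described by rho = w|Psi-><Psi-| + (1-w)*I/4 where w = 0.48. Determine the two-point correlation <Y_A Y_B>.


|Psi-> = (|01> - |10>)/sqrt(2)
For the pure Bell state, <Y_A Y_B> = -1 (Bell-state Pauli correlator).
The maximally-mixed part I/4 has tr(I/4 * P tensor P) = 0 for any traceless Pauli P.
So <Y_A Y_B>_rho = w * (-1) + (1 - w) * 0
= 0.48 * (-1)
= -0.4800

-0.4800


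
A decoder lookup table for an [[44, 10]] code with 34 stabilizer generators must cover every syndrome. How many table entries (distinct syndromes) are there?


Each stabilizer generator gives a binary (+1 or -1) measurement outcome.
With 34 independent generators:
Total syndromes = 2^34
= 17179869184

17179869184


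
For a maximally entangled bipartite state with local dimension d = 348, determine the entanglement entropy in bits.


For a maximally entangled state in d x d:
S = log2(d) = log2(348)
= 8.4429

8.4429


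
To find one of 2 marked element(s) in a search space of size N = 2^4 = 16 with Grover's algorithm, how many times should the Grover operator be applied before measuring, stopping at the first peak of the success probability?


After j Grover iterations the success probability is P(j) = sin^2((2j+1)*theta), where sin(theta) = sqrt(k/N).
N = 2^4 = 16, k = 2
sin(theta) = sqrt(k/N) = 0.3535533906
theta = arcsin(sqrt(k/N)) = 0.3613671239 rad
P(j) reaches its first maximum when (2j+1)*theta is as close as possible to pi/2, i.e. j = round(pi/(4*theta) - 1/2).
pi/(4*theta) - 1/2 = 1.6734
(For comparison, the common estimate pi/4 * sqrt(N/k) = 2.2214; the exact maximiser is used here.)
Optimal iterations = 2

2


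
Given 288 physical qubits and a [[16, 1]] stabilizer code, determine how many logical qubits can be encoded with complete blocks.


Each code block uses 16 physical qubits for 1 logical qubit(s).
Number of complete blocks = floor(288 / 16) = 18
Logical qubits = 18 * 1
= 18

18


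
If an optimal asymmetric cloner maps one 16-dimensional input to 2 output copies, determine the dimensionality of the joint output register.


Output space = H^(tensor 2) where dim(H) = 16
dim = 16^2
= 256

256


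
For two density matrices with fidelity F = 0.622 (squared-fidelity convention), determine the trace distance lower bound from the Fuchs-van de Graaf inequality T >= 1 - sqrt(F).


Fuchs-van de Graaf (squared-fidelity convention): 1 - sqrt(F) <= T <= sqrt(1 - F).
Lower bound: T >= 1 - sqrt(F)
sqrt(F) = sqrt(0.622) = 0.7887
T >= 1 - 0.7887
T >= 0.2113

0.2113


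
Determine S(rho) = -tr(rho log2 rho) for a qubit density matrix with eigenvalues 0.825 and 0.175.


S = -p*log2(p) - (1-p)*log2(1-p)
p = 0.8250, 1-p = 0.1750
= -0.8250 * log2(0.8250) - 0.1750 * log2(0.1750)
= -(-0.2290) - (-0.4401)
= 0.6690

0.6690


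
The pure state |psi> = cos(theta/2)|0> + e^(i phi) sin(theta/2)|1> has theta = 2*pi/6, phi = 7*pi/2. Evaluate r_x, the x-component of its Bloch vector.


theta = 1.0472, phi = 10.9956
r_x = sin(theta)*cos(phi) = 0.8660 * 0.0000
r_x = 0.0000

0.0000


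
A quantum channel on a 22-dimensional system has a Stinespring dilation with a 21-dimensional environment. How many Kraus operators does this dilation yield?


Tracing out the environment in an orthonormal basis {|i>_E} gives Kraus operators K_i = <i|_E U |0>_E.
Number of Kraus operators = dim(H_env) = d_env
= 21

21


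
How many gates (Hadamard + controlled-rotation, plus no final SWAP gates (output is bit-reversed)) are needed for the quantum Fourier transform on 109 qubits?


Hadamard gates: 109
Controlled rotations: n*(n-1)/2 = 109*108/2 = 5886
SWAP gates: 0 (omitted)
Total = 109 + 5886
= 5995

5995


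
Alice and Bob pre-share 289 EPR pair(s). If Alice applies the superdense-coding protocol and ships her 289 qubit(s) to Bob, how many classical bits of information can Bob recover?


Superdense coding allows 2 classical bits per shared entangled pair.
289 pair(s) -> 2 * 289 = 578 classical bits

578


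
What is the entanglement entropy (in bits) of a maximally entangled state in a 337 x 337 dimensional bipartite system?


For a maximally entangled state in d x d:
S = log2(d) = log2(337)
= 8.3966

8.3966


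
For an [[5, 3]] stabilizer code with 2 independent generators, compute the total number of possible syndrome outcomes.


Each stabilizer generator gives a binary (+1 or -1) measurement outcome.
With 2 independent generators:
Total syndromes = 2^2
= 4

4


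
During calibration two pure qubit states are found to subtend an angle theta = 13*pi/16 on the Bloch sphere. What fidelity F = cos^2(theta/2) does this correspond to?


For states separated by angle theta on Bloch sphere:
F = cos^2(theta/2)
theta = 13*pi/16 = 2.5525
theta/2 = 1.2763
cos(theta/2) = 0.2903
F = 0.0843

0.0843


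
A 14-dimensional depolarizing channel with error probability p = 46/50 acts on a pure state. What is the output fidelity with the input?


F = (1-p) + p/d
= (1 - 0.9200) + 0.9200/14
= 0.0800 + 0.0657
= 0.1457

0.1457


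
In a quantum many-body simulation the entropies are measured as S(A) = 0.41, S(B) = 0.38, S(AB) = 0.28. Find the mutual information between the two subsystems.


I(A:B) = S(A) + S(B) - S(AB)
= 0.41 + 0.38 - 0.28
= 0.5100

0.5100


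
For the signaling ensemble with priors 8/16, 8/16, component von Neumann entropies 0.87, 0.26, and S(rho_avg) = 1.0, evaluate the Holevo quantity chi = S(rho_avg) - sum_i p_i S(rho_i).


chi = S(rho) - sum_i p_i * S(rho_i)
Weighted entropy = 8/16 * 0.87 + 8/16 * 0.26
= 0.5650
chi = 1.0 - 0.5650
= 0.4350

0.4350


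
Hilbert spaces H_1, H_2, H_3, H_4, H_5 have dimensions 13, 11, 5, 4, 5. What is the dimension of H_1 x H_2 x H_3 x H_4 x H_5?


dim(H_1 x H_2 x H_3 x H_4 x H_5) = 13 * 11 * 5 * 4 * 5
= 143 * 5 * 4 * 5
= 715 * 4 * 5
= 2860 * 5
= 14300

14300


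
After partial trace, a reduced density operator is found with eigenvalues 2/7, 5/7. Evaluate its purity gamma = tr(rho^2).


tr(rho^2) = sum of eigenvalues squared
= (2/7)^2 + (5/7)^2
= (4 + 25) / 49
= 29/49
= 0.5918

0.5918


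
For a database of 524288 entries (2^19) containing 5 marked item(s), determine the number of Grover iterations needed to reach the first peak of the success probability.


After j Grover iterations the success probability is P(j) = sin^2((2j+1)*theta), where sin(theta) = sqrt(k/N).
N = 2^19 = 524288, k = 5
sin(theta) = sqrt(k/N) = 0.003088161778
theta = arcsin(sqrt(k/N)) = 0.003088166686 rad
P(j) reaches its first maximum when (2j+1)*theta is as close as possible to pi/2, i.e. j = round(pi/(4*theta) - 1/2).
pi/(4*theta) - 1/2 = 253.8251
(For comparison, the common estimate pi/4 * sqrt(N/k) = 254.3255; the exact maximiser is used here.)
Optimal iterations = 254

254


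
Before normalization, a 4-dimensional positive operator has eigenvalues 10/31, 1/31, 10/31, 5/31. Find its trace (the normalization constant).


tr(M) = sum of eigenvalues
= 10/31 + 1/31 + 10/31 + 5/31
= 26/31
= 0.8387

0.8387


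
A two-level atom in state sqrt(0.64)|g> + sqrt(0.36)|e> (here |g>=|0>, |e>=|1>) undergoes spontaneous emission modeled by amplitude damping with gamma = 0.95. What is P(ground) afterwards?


For amplitude damping with parameter gamma on state sqrt(a)|0> + sqrt(b)|1>:
alpha^2 = 0.64, beta^2 = 0.36
P(|0>) = alpha^2 + gamma * beta^2
= 0.64 + 0.95 * 0.36
= 0.64 + 0.3420
= 0.9820

0.9820


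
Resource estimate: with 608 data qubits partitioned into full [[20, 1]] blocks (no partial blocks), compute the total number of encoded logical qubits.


Each code block uses 20 physical qubits for 1 logical qubit(s).
Number of complete blocks = floor(608 / 20) = 30
Logical qubits = 30 * 1
= 30

30


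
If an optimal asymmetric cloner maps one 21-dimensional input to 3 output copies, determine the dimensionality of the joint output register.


Output space = H^(tensor 3) where dim(H) = 21
dim = 21^3
= 441 (after 2 factors)
= 9261 (after 3 factors)
= 9261

9261


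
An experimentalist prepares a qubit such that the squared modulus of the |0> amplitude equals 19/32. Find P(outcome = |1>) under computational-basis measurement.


|alpha|^2 = 19/32 = 0.5938
|beta|^2 = 1 - 19/32 = 13/32 = 0.4062
P(|1>) = |beta|^2 = 0.4062

0.4062


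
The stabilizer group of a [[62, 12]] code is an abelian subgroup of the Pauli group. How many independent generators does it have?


For an [[n,k]] stabilizer code:
Number of stabilizer generators = n - k
= 62 - 12
= 50

50


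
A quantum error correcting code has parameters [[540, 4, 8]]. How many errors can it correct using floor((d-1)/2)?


Code parameters: [[540, 4, 8]], distance d = 8.
Number of correctable errors = floor((d-1)/2)
= floor((8 - 1)/2)
= floor(7/2)
= 3

3


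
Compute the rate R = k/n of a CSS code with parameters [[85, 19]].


Code rate R = k/n
= 19/85
= 0.2235

0.2235


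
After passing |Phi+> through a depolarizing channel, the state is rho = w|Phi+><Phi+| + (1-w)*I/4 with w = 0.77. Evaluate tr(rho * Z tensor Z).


|Phi+> = (|00> + |11>)/sqrt(2)
For the pure Bell state, <Z_A Z_B> = +1 (Bell-state Pauli correlator).
The maximally-mixed part I/4 has tr(I/4 * P tensor P) = 0 for any traceless Pauli P.
So <Z_A Z_B>_rho = w * (+1) + (1 - w) * 0
= 0.77 * (+1)
= 0.7700

0.7700


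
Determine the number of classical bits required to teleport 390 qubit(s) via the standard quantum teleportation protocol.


Quantum teleportation requires 2 classical bits per qubit teleported.
390 qubit(s) -> 2 * 390 = 780 classical bits

780


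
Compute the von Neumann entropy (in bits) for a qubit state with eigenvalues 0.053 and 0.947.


S = -p*log2(p) - (1-p)*log2(1-p)
p = 0.0530, 1-p = 0.9470
= -0.0530 * log2(0.0530) - 0.9470 * log2(0.9470)
= -(-0.2246) - (-0.0744)
= 0.2990

0.2990


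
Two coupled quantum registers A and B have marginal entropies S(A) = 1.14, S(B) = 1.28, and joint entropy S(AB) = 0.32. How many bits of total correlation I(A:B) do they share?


I(A:B) = S(A) + S(B) - S(AB)
= 1.14 + 1.28 - 0.32
= 2.1000

2.1000


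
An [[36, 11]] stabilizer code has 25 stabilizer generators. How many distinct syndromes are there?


Each stabilizer generator gives a binary (+1 or -1) measurement outcome.
With 25 independent generators:
Total syndromes = 2^25
= 33554432

33554432


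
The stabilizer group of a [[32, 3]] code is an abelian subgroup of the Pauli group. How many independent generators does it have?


For an [[n,k]] stabilizer code:
Number of stabilizer generators = n - k
= 32 - 3
= 29

29


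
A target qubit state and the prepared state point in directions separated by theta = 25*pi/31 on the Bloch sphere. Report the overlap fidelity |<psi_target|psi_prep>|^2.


For states separated by angle theta on Bloch sphere:
F = cos^2(theta/2)
theta = 25*pi/31 = 2.5335
theta/2 = 1.2668
cos(theta/2) = 0.2994
F = 0.0896

0.0896


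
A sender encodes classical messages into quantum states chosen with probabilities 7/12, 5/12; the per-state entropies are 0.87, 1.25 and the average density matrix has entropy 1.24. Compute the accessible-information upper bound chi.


chi = S(rho) - sum_i p_i * S(rho_i)
Weighted entropy = 7/12 * 0.87 + 5/12 * 1.25
= 1.0283
chi = 1.24 - 1.0283
= 0.2117

0.2117


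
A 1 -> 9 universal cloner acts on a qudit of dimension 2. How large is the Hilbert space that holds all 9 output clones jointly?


Output space = H^(tensor 9) where dim(H) = 2
dim = 2^9
= 4 (after 2 factors)
= 8 (after 3 factors)
= 16 (after 4 factors)
= 32 (after 5 factors)
= 64 (after 6 factors)
= 128 (after 7 factors)
= 256 (after 8 factors)
= 512 (after 9 factors)
= 512

512


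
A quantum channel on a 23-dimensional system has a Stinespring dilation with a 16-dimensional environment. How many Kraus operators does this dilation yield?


Tracing out the environment in an orthonormal basis {|i>_E} gives Kraus operators K_i = <i|_E U |0>_E.
Number of Kraus operators = dim(H_env) = d_env
= 16

16


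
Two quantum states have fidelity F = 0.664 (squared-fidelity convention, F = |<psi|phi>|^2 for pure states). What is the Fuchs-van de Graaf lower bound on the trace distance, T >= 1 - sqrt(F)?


Fuchs-van de Graaf (squared-fidelity convention): 1 - sqrt(F) <= T <= sqrt(1 - F).
Lower bound: T >= 1 - sqrt(F)
sqrt(F) = sqrt(0.664) = 0.8149
T >= 1 - 0.8149
T >= 0.1851

0.1851


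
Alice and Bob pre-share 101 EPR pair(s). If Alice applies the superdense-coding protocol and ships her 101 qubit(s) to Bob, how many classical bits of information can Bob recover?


Superdense coding allows 2 classical bits per shared entangled pair.
101 pair(s) -> 2 * 101 = 202 classical bits

202


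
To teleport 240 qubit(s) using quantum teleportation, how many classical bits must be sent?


Quantum teleportation requires 2 classical bits per qubit teleported.
240 qubit(s) -> 2 * 240 = 480 classical bits

480


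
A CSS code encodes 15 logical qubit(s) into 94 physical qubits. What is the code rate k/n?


Code rate R = k/n
= 15/94
= 0.1596

0.1596


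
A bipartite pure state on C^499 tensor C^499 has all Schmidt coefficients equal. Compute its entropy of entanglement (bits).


For a maximally entangled state in d x d:
S = log2(d) = log2(499)
= 8.9629

8.9629


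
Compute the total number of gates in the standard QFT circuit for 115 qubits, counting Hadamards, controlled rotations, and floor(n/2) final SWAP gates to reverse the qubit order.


Hadamard gates: 115
Controlled rotations: n*(n-1)/2 = 115*114/2 = 6555
SWAP gates: floor(n/2) = floor(115/2) = 57
Total = 115 + 6555 + 57
= 6727

6727


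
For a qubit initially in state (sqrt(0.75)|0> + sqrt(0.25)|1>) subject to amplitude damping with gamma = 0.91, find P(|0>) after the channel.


For amplitude damping with parameter gamma on state sqrt(a)|0> + sqrt(b)|1>:
alpha^2 = 0.75, beta^2 = 0.25
P(|0>) = alpha^2 + gamma * beta^2
= 0.75 + 0.91 * 0.25
= 0.75 + 0.2275
= 0.9775

0.9775


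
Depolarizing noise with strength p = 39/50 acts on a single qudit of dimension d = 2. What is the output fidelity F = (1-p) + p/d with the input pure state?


F = (1-p) + p/d
= (1 - 0.7800) + 0.7800/2
= 0.2200 + 0.3900
= 0.6100

0.6100


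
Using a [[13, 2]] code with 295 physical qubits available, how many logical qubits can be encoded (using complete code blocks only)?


Each code block uses 13 physical qubits for 2 logical qubit(s).
Number of complete blocks = floor(295 / 13) = 22
Logical qubits = 22 * 2
= 44

44


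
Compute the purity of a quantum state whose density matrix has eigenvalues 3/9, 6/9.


tr(rho^2) = sum of eigenvalues squared
= (3/9)^2 + (6/9)^2
= (9 + 36) / 81
= 45/81
= 0.5556

0.5556


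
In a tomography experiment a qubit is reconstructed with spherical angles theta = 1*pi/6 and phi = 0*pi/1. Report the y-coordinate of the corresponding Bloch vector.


theta = 0.5236, phi = 0.0000
r_y = sin(theta)*sin(phi) = 0.5000 * 0.0000
r_y = 0.0000

0.0000


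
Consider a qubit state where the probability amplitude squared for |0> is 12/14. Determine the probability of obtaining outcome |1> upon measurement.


|alpha|^2 = 12/14 = 0.8571
|beta|^2 = 1 - 12/14 = 2/14 = 0.1429
P(|1>) = |beta|^2 = 0.1429

0.1429


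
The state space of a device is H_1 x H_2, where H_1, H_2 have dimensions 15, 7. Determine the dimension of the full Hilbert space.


dim(H_1 x H_2) = 15 * 7
= 105

105


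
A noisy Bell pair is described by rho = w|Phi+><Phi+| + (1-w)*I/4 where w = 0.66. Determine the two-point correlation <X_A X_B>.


|Phi+> = (|00> + |11>)/sqrt(2)
For the pure Bell state, <X_A X_B> = +1 (Bell-state Pauli correlator).
The maximally-mixed part I/4 has tr(I/4 * P tensor P) = 0 for any traceless Pauli P.
So <X_A X_B>_rho = w * (+1) + (1 - w) * 0
= 0.66 * (+1)
= 0.6600

0.6600


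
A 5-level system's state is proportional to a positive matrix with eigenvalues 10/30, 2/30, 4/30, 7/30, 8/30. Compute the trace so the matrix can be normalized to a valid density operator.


tr(M) = sum of eigenvalues
= 10/30 + 2/30 + 4/30 + 7/30 + 8/30
= 31/30
= 1.0333

1.0333


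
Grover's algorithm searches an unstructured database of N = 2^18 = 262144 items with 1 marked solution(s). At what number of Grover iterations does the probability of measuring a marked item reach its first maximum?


After j Grover iterations the success probability is P(j) = sin^2((2j+1)*theta), where sin(theta) = sqrt(k/N).
N = 2^18 = 262144, k = 1
sin(theta) = sqrt(k/N) = 0.001953125
theta = arcsin(sqrt(k/N)) = 0.001953126242 rad
P(j) reaches its first maximum when (2j+1)*theta is as close as possible to pi/2, i.e. j = round(pi/(4*theta) - 1/2).
pi/(4*theta) - 1/2 = 401.6236
(For comparison, the common estimate pi/4 * sqrt(N/k) = 402.1239; the exact maximiser is used here.)
Optimal iterations = 402

402


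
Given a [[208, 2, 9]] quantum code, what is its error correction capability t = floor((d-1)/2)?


Code parameters: [[208, 2, 9]], distance d = 9.
Number of correctable errors = floor((d-1)/2)
= floor((9 - 1)/2)
= floor(8/2)
= 4

4


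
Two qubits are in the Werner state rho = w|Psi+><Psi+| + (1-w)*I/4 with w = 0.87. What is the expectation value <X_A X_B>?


|Psi+> = (|01> + |10>)/sqrt(2)
For the pure Bell state, <X_A X_B> = +1 (Bell-state Pauli correlator).
The maximally-mixed part I/4 has tr(I/4 * P tensor P) = 0 for any traceless Pauli P.
So <X_A X_B>_rho = w * (+1) + (1 - w) * 0
= 0.87 * (+1)
= 0.8700

0.8700


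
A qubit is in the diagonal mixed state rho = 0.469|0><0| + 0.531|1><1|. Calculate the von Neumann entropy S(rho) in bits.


S = -p*log2(p) - (1-p)*log2(1-p)
p = 0.4690, 1-p = 0.5310
= -0.4690 * log2(0.4690) - 0.5310 * log2(0.5310)
= -(-0.5123) - (-0.4849)
= 0.9972

0.9972


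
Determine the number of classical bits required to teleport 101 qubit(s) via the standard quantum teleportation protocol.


Quantum teleportation requires 2 classical bits per qubit teleported.
101 qubit(s) -> 2 * 101 = 202 classical bits

202


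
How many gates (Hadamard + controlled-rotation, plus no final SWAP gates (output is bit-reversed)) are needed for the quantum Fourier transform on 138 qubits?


Hadamard gates: 138
Controlled rotations: n*(n-1)/2 = 138*137/2 = 9453
SWAP gates: 0 (omitted)
Total = 138 + 9453
= 9591

9591


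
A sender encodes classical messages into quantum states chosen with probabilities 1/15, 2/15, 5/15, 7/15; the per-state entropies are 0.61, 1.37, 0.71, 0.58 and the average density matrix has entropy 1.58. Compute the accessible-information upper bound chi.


chi = S(rho) - sum_i p_i * S(rho_i)
Weighted entropy = 1/15 * 0.61 + 2/15 * 1.37 + 5/15 * 0.71 + 7/15 * 0.58
= 0.7307
chi = 1.58 - 0.7307
= 0.8493

0.8493


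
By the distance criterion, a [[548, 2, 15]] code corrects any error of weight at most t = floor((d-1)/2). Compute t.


Code parameters: [[548, 2, 15]], distance d = 15.
Number of correctable errors = floor((d-1)/2)
= floor((15 - 1)/2)
= floor(14/2)
= 7

7


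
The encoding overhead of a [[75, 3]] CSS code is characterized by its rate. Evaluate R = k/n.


Code rate R = k/n
= 3/75
= 0.0400

0.0400


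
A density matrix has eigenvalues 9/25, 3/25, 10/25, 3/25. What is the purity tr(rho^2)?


tr(rho^2) = sum of eigenvalues squared
= (9/25)^2 + (3/25)^2 + (10/25)^2 + (3/25)^2
= (81 + 9 + 100 + 9) / 625
= 199/625
= 0.3184

0.3184


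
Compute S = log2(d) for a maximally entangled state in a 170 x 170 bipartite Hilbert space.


For a maximally entangled state in d x d:
S = log2(d) = log2(170)
= 7.4094

7.4094


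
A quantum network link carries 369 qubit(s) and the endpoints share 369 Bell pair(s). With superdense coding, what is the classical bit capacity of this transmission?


Superdense coding allows 2 classical bits per shared entangled pair.
369 pair(s) -> 2 * 369 = 738 classical bits

738


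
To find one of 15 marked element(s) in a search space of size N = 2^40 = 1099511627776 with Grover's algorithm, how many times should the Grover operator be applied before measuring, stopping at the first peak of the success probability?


After j Grover iterations the success probability is P(j) = sin^2((2j+1)*theta), where sin(theta) = sqrt(k/N).
N = 2^40 = 1099511627776, k = 15
sin(theta) = sqrt(k/N) = 3.693564745e-06
theta = arcsin(sqrt(k/N)) = 3.693564745e-06 rad
P(j) reaches its first maximum when (2j+1)*theta is as close as possible to pi/2, i.e. j = round(pi/(4*theta) - 1/2).
pi/(4*theta) - 1/2 = 212639.1090
(For comparison, the common estimate pi/4 * sqrt(N/k) = 212639.6090; the exact maximiser is used here.)
Optimal iterations = 212639

212639


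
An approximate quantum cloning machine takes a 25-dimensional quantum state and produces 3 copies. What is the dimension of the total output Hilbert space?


Output space = H^(tensor 3) where dim(H) = 25
dim = 25^3
= 625 (after 2 factors)
= 15625 (after 3 factors)
= 15625

15625


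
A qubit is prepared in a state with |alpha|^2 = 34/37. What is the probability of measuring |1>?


|alpha|^2 = 34/37 = 0.9189
|beta|^2 = 1 - 34/37 = 3/37 = 0.0811
P(|1>) = |beta|^2 = 0.0811

0.0811


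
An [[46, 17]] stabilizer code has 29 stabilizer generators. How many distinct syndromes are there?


Each stabilizer generator gives a binary (+1 or -1) measurement outcome.
With 29 independent generators:
Total syndromes = 2^29
= 536870912

536870912


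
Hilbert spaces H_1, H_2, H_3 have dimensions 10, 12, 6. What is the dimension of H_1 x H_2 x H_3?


dim(H_1 x H_2 x H_3) = 10 * 12 * 6
= 120 * 6
= 720

720


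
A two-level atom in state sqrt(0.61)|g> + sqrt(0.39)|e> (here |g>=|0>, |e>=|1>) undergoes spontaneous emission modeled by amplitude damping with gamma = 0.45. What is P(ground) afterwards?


For amplitude damping with parameter gamma on state sqrt(a)|0> + sqrt(b)|1>:
alpha^2 = 0.61, beta^2 = 0.39
P(|0>) = alpha^2 + gamma * beta^2
= 0.61 + 0.45 * 0.39
= 0.61 + 0.1755
= 0.7855

0.7855


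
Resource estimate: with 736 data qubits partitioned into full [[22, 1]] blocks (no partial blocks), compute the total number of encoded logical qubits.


Each code block uses 22 physical qubits for 1 logical qubit(s).
Number of complete blocks = floor(736 / 22) = 33
Logical qubits = 33 * 1
= 33

33


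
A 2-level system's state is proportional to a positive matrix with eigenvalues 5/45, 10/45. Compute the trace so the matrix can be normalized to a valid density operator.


tr(M) = sum of eigenvalues
= 5/45 + 10/45
= 15/45
= 0.3333

0.3333


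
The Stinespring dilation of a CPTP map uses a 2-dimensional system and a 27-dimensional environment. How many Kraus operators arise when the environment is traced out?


Tracing out the environment in an orthonormal basis {|i>_E} gives Kraus operators K_i = <i|_E U |0>_E.
Number of Kraus operators = dim(H_env) = d_env
= 27

27


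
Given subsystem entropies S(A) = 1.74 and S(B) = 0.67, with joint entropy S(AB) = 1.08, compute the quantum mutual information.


I(A:B) = S(A) + S(B) - S(AB)
= 1.74 + 0.67 - 1.08
= 1.3300

1.3300


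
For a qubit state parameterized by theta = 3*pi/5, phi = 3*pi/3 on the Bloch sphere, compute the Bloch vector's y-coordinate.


theta = 1.8850, phi = 3.1416
r_y = sin(theta)*sin(phi) = 0.9511 * 0.0000
r_y = 0.0000

0.0000


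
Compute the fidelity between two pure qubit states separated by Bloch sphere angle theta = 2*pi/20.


For states separated by angle theta on Bloch sphere:
F = cos^2(theta/2)
theta = 2*pi/20 = 0.3142
theta/2 = 0.1571
cos(theta/2) = 0.9877
F = 0.9755

0.9755


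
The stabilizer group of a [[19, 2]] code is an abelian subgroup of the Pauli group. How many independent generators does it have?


For an [[n,k]] stabilizer code:
Number of stabilizer generators = n - k
= 19 - 2
= 17

17


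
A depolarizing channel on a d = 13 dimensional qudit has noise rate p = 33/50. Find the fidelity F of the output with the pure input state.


F = (1-p) + p/d
= (1 - 0.6600) + 0.6600/13
= 0.3400 + 0.0508
= 0.3908

0.3908


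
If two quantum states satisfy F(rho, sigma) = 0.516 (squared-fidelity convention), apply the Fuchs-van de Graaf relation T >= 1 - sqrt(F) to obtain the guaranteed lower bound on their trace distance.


Fuchs-van de Graaf (squared-fidelity convention): 1 - sqrt(F) <= T <= sqrt(1 - F).
Lower bound: T >= 1 - sqrt(F)
sqrt(F) = sqrt(0.516) = 0.7183
T >= 1 - 0.7183
T >= 0.2817

0.2817


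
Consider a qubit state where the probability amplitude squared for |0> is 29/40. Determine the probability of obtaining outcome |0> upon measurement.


|alpha|^2 = 29/40 = 0.7250
|beta|^2 = 1 - 29/40 = 11/40 = 0.2750
P(|0>) = |alpha|^2 = 0.7250

0.7250


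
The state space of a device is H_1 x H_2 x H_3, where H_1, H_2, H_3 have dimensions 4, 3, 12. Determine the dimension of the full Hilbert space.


dim(H_1 x H_2 x H_3) = 4 * 3 * 12
= 12 * 12
= 144

144


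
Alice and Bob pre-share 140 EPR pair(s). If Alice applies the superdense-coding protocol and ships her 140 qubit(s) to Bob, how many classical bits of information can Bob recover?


Superdense coding allows 2 classical bits per shared entangled pair.
140 pair(s) -> 2 * 140 = 280 classical bits

280


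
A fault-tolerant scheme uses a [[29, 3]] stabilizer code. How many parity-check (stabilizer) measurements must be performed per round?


For an [[n,k]] stabilizer code:
Number of stabilizer generators = n - k
= 29 - 3
= 26

26


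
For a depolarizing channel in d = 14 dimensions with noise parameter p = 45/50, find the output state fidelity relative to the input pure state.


F = (1-p) + p/d
= (1 - 0.9000) + 0.9000/14
= 0.1000 + 0.0643
= 0.1643

0.1643


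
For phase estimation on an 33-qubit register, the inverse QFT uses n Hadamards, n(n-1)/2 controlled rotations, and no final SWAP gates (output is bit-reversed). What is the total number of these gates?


Hadamard gates: 33
Controlled rotations: n*(n-1)/2 = 33*32/2 = 528
SWAP gates: 0 (omitted)
Total = 33 + 528
= 561

561


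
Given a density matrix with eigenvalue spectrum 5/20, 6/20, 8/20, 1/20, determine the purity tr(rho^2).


tr(rho^2) = sum of eigenvalues squared
= (5/20)^2 + (6/20)^2 + (8/20)^2 + (1/20)^2
= (25 + 36 + 64 + 1) / 400
= 126/400
= 0.3150

0.3150


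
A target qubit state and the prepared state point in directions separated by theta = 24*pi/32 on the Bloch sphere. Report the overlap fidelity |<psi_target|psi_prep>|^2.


For states separated by angle theta on Bloch sphere:
F = cos^2(theta/2)
theta = 24*pi/32 = 2.3562
theta/2 = 1.1781
cos(theta/2) = 0.3827
F = 0.1464

0.1464


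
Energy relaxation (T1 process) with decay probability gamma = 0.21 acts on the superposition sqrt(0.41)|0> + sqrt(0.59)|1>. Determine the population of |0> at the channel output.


For amplitude damping with parameter gamma on state sqrt(a)|0> + sqrt(b)|1>:
alpha^2 = 0.41, beta^2 = 0.59
P(|0>) = alpha^2 + gamma * beta^2
= 0.41 + 0.21 * 0.59
= 0.41 + 0.1239
= 0.5339

0.5339


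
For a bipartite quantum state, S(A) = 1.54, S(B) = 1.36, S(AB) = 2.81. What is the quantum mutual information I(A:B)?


I(A:B) = S(A) + S(B) - S(AB)
= 1.54 + 1.36 - 2.81
= 0.0900

0.0900


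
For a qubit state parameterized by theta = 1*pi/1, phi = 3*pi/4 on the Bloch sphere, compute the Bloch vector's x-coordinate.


theta = 3.1416, phi = 2.3562
r_x = sin(theta)*cos(phi) = 0.0000 * -0.7071
r_x = 0.0000

0.0000


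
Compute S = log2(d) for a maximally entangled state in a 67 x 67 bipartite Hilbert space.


For a maximally entangled state in d x d:
S = log2(d) = log2(67)
= 6.0661

6.0661


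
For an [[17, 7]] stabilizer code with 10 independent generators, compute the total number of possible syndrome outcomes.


Each stabilizer generator gives a binary (+1 or -1) measurement outcome.
With 10 independent generators:
Total syndromes = 2^10
= 1024

1024


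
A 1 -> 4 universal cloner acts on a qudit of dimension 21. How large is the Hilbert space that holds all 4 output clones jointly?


Output space = H^(tensor 4) where dim(H) = 21
dim = 21^4
= 441 (after 2 factors)
= 9261 (after 3 factors)
= 194481 (after 4 factors)
= 194481

194481


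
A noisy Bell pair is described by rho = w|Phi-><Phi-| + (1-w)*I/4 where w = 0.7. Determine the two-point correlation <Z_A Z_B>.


|Phi-> = (|00> - |11>)/sqrt(2)
For the pure Bell state, <Z_A Z_B> = +1 (Bell-state Pauli correlator).
The maximally-mixed part I/4 has tr(I/4 * P tensor P) = 0 for any traceless Pauli P.
So <Z_A Z_B>_rho = w * (+1) + (1 - w) * 0
= 0.7 * (+1)
= 0.7000

0.7000


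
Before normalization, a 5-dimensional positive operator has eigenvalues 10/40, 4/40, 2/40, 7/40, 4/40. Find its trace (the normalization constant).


tr(M) = sum of eigenvalues
= 10/40 + 4/40 + 2/40 + 7/40 + 4/40
= 27/40
= 0.6750

0.6750


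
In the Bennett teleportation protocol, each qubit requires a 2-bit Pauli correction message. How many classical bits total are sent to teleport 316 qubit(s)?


Quantum teleportation requires 2 classical bits per qubit teleported.
316 qubit(s) -> 2 * 316 = 632 classical bits

632


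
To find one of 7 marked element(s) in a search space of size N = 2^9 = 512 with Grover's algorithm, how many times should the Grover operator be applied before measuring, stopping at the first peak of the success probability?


After j Grover iterations the success probability is P(j) = sin^2((2j+1)*theta), where sin(theta) = sqrt(k/N).
N = 2^9 = 512, k = 7
sin(theta) = sqrt(k/N) = 0.1169267933
theta = arcsin(sqrt(k/N)) = 0.1171948808 rad
P(j) reaches its first maximum when (2j+1)*theta is as close as possible to pi/2, i.e. j = round(pi/(4*theta) - 1/2).
pi/(4*theta) - 1/2 = 6.2016
(For comparison, the common estimate pi/4 * sqrt(N/k) = 6.7170; the exact maximiser is used here.)
Optimal iterations = 6

6


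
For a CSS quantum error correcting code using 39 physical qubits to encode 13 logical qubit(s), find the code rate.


Code rate R = k/n
= 13/39
= 0.3333

0.3333


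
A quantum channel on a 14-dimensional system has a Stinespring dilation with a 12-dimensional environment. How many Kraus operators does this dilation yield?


Tracing out the environment in an orthonormal basis {|i>_E} gives Kraus operators K_i = <i|_E U |0>_E.
Number of Kraus operators = dim(H_env) = d_env
= 12

12


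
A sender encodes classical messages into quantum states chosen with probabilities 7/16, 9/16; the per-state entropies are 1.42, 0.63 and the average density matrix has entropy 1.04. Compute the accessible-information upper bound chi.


chi = S(rho) - sum_i p_i * S(rho_i)
Weighted entropy = 7/16 * 1.42 + 9/16 * 0.63
= 0.9756
chi = 1.04 - 0.9756
= 0.0644

0.0644


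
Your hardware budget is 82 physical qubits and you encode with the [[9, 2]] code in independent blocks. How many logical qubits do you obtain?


Each code block uses 9 physical qubits for 2 logical qubit(s).
Number of complete blocks = floor(82 / 9) = 9
Logical qubits = 9 * 2
= 18

18


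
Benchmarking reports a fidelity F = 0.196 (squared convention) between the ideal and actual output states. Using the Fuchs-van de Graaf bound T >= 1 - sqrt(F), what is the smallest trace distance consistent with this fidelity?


Fuchs-van de Graaf (squared-fidelity convention): 1 - sqrt(F) <= T <= sqrt(1 - F).
Lower bound: T >= 1 - sqrt(F)
sqrt(F) = sqrt(0.196) = 0.4427
T >= 1 - 0.4427
T >= 0.5573

0.5573
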